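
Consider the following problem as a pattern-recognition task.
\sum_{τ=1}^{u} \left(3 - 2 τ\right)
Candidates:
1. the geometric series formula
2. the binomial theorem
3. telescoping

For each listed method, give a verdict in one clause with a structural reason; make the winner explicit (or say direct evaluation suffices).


Diagnosis: no special technique — nothing telescopes and nothing is geometric; polynomial terms in τ sum term by term.
- the geometric series formula — there is no constant term-to-term ratio.
- the binomial theorem: the summand does not match any term pattern of an expanded binomial power.
- telescoping — the terms as presented offer no neighboring cancellation — a telescoping rewrite may exist, but the displayed structure does not hand one over.


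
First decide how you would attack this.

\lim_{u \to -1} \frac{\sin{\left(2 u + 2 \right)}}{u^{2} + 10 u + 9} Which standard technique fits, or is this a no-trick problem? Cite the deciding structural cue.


Method: l'Hôpital's rule (0/0) — substituting -1 gives 0 over 0; differentiate top and bottom once and re-evaluate. The standard small-argument limits would also carry it; the rule is the systematic route.


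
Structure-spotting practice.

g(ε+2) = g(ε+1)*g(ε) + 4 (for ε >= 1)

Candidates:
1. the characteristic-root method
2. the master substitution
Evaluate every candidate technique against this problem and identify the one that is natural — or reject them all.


Diagnosis: no special technique — each new value is a nonlinear function of earlier ones — scaling arguments and superposition both fail.
- the characteristic-root method — nonlinearity rules out exponential-mode superposition from the start.
- the master substitution — the recursive argument is a shift of the index, not a fixed fraction of it.


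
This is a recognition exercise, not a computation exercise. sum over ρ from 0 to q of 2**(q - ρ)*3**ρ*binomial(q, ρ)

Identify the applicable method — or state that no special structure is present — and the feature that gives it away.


Best approach: the binomial theorem — the summand is term ρ of a binomial expansion in 3 and 2; the whole sum is a single power.


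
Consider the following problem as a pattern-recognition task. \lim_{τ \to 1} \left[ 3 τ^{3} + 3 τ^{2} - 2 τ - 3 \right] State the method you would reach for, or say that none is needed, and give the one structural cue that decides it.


Verdict: no special technique — no denominator vanishes and nothing blows up at 1: direct substitution is the whole computation.


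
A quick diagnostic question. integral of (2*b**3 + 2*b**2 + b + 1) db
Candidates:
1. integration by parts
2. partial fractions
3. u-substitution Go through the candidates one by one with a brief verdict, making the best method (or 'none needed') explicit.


Verdict: no special technique — a term-by-term power-rule job in b; no substitution or rearrangement earns its keep here.
- integration by parts — parts would only shuffle a directly integrable integrand.
- partial fractions — there is no rational-function structure to decompose.
- u-substitution — any workable substitution here is cosmetic — the integrand is already in directly integrable form.


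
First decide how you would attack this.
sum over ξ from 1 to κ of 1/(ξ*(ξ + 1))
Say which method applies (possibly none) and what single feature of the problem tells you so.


Diagnosis: telescoping — 1/(ξ*(ξ + 1)) hides a difference of shifted reciprocals — decompose it and the middle of the sum vanishes.


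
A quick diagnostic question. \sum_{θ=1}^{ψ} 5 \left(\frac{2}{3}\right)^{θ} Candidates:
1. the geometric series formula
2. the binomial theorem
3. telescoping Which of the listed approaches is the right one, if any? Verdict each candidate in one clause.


Verdict: the geometric series formula — term-over-term division gives \frac{2}{3} every time — index-free ratio, geometric sum formula applies.
- the geometric series formula: a fit — the right tool for this form.
- the binomial theorem — no binomial coefficients pair with matched powers.
- telescoping: as presented, consecutive terms share no shifted copy to cancel against — no rewrite is on display to change that.


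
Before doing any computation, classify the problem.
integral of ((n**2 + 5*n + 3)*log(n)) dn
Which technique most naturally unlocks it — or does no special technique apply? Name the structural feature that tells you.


Technique: integration by parts — log(n) is the classic u in parts — its derivative is a plain reciprocal while n**2 + 5*n + 3 absorbs the dv role.


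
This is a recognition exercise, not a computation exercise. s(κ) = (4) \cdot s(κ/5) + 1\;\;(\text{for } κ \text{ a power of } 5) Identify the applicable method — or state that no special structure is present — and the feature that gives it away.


Verdict: the master substitution — treat m = log base 5 of κ as the new clock: one recursion step advances m by one while κ scales by 5.


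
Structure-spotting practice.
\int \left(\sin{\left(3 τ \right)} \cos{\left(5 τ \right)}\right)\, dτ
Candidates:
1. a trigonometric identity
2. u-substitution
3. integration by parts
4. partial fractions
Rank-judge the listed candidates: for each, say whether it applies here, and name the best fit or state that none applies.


Method: a trigonometric identity — the identity turns \sin{\left(3 τ \right)} \cos{\left(5 τ \right)} into two lone cosines/sines, each trivially integrable.
- a trigonometric identity: yes — fits the structure here.
- u-substitution — no subexpression of the integrand serves as a whole-integral substitution inner — individual terms may offer their own, but none carries its derivative as a factor of the full integrand; a working change of variable would have to be constructed from outside the expression.
- integration by parts: not the natural route: no polynomial-kernel product appears — a recursive parts reduction of the trigonometric product exists, but the identity rewrite is direct.
- partial fractions: there is no rational-function structure to decompose.


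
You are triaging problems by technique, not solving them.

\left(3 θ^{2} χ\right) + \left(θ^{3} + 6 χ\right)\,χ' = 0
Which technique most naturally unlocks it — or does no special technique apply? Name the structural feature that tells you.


Best approach: the exact-equation method — this form is already the differential of something: the matching mixed partials of 3 θ^{2} χ and θ^{3} + 6 χ prove it.


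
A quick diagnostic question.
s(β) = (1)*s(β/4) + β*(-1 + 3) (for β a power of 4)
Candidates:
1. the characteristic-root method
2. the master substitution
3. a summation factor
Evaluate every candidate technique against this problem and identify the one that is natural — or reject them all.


Best approach: the master substitution — index division is the fingerprint: β/4 in the recursive call means substitute β = 4^m.
- the characteristic-root method: the recursion divides its index rather than shifting it — outside the constant-shift family the root method covers.
- the master substitution — applicable, and directly so.
- a summation factor: a divided-index call is outside the fixed-shift first-order family a summation factor normalizes.


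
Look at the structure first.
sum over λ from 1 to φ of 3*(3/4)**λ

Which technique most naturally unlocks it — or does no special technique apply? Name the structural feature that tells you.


Verdict: the geometric series formula — term-over-term division gives 3/4 every time — index-free ratio, geometric sum formula applies.


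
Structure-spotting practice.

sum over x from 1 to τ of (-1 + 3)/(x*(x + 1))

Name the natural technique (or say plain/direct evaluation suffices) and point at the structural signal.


Verdict: telescoping — poles of (-1 + 3)/(x*(x + 1)) differ by an integer, the telltale of a telescoping partial-fraction sum.


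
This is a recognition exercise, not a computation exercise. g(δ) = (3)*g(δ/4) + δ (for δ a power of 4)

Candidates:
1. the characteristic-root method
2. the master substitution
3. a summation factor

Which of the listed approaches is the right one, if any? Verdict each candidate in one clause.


Verdict: the master substitution — index division is the fingerprint: δ/4 in the recursive call means substitute δ = 4^m.
- the characteristic-root method — the recursion divides its index rather than shifting it — outside the constant-shift family the root method covers.
- the master substitution — applies; the problem has the shape this method handles.
- a summation factor — a divided-index call is outside the fixed-shift first-order family a summation factor normalizes.


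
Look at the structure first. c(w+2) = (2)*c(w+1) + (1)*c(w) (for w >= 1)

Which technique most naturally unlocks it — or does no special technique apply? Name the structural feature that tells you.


Technique: the characteristic-root method — the recurrence is linear and homogeneous with constant coefficients, so the ansatz r^w turns it into a polynomial equation for r.


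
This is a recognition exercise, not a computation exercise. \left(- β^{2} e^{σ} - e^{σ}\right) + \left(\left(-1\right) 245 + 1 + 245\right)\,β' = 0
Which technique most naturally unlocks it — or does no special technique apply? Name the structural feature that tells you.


Best approach: separation of variables — all dependence on the two variables factors apart, the defining separable shape.


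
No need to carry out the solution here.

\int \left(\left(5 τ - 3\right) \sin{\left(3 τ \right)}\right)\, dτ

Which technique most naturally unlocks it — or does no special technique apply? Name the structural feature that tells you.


Verdict: integration by parts — 5 τ - 3 dies after finitely many derivatives while \sin{\left(3 τ \right)} cycles under integration — the tabular/parts setup.


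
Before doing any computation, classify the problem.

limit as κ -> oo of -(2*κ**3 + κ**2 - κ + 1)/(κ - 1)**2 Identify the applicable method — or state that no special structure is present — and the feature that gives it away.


Method: dominant-term comparison — divide through by the highest power of κ; every lower-order term dies and the dominant terms decide the limit. Viewed as a single quotient this is an ∞/∞ form — an at-infinity application of l'Hôpital's rule would also resolve it; comparing leading growth reads the answer without differentiating.


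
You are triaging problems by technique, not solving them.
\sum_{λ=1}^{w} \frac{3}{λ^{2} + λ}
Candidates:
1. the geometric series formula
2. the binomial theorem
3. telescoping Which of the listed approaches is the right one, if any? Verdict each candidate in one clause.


Verdict: telescoping — the denominator's roots in \frac{3}{λ^{2} + λ} sit an integer apart: decomposition produces a self-cancelling chain.
- the geometric series formula — the term-to-term ratio drifts with the index — the one thing the geometric formula cannot absorb.
- the binomial theorem: no binomial coefficients pair up with complementary powers here.
- telescoping: yes, a natural case for it.


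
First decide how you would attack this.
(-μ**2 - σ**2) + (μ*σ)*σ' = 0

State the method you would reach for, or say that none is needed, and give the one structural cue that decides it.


Diagnosis: the homogeneous substitution — the slope is degree-zero homogeneous: the ratio substitution v = σ/μ collapses it. Rearranged, this also fits the Bernoulli template directly; the homogeneous substitution reads the structure without the rearrangement.


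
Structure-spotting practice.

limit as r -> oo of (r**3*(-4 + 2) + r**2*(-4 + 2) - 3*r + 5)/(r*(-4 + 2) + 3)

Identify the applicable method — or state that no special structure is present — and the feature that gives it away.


Best approach: dominant-term comparison — divide through by the highest power of r; every lower-order term dies and the dominant terms decide the limit. l'Hôpital's at-infinity variant applies to the expression viewed as a single quotient; the leading-term comparison is the direct route.


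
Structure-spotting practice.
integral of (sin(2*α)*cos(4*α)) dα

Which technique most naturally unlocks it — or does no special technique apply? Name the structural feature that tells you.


Verdict: a trigonometric identity — mixed-frequency products such as sin(2*α)*cos(4*α) are designed for the product-to-sum formula.


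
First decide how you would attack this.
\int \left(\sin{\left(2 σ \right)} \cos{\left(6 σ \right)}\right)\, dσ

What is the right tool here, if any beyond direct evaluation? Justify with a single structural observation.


Technique: a trigonometric identity — the identity turns \sin{\left(2 σ \right)} \cos{\left(6 σ \right)} into two lone cosines/sines, each trivially integrable.


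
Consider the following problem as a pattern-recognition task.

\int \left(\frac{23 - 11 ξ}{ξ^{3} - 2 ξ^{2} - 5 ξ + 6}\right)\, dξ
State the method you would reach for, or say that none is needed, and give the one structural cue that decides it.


Technique: partial fractions — the denominator ξ^{3} - 2 ξ^{2} - 5 ξ + 6 factors, so the quotient decomposes into elementary partial fractions term by term.


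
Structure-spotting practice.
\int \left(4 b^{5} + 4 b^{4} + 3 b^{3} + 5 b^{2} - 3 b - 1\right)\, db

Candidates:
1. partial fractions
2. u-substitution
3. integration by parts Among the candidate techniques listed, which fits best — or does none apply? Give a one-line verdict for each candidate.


Method: no special technique — a term-by-term power-rule job in b; no substitution or rearrangement earns its keep here.
- partial fractions: there is no rational-function structure to decompose.
- u-substitution: no substitution does more than relabel what direct integration already handles.
- integration by parts: parts would only shuffle a directly integrable integrand.


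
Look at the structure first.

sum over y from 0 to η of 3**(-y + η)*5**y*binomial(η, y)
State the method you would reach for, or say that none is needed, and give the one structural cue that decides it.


Best approach: the binomial theorem — binomial(η, y) weighting matched powers of 5 and 3 is the expanded form of (5 + 3)^η — fold it back up.


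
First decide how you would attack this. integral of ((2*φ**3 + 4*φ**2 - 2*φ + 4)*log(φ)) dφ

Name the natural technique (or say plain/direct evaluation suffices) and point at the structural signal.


Technique: integration by parts — logs resist antidifferentiation but differentiate beautifully; pair log(φ) with the polynomial 2*φ**3 + 4*φ**2 - 2*φ + 4 via parts.


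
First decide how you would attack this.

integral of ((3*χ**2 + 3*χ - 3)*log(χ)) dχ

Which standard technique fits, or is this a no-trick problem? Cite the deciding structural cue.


Diagnosis: integration by parts — the presence of log(χ) against a polynomial factor is the standard differentiate-the-log setup.


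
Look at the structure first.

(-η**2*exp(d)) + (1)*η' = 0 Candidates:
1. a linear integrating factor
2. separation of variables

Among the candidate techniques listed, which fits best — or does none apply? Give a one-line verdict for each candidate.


Method: separation of variables — separating collects all η-dependence with the derivative and leaves all d-dependence opposite: variables separate.
- a linear integrating factor: the unknown enters nonlinearly (through a power, a denominator, or a transcendental function), which the linear integrating-factor recipe cannot absorb as-is — any repair would come from a preliminary substitution, not the factor.
- separation of variables: yes, a natural case for it.


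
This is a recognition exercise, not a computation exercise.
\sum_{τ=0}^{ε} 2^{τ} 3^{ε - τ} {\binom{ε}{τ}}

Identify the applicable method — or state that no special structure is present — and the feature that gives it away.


Diagnosis: the binomial theorem — {\binom{ε}{τ}} weighting matched powers of 2 and 3 is the expanded form of (2 + 3)^ε — fold it back up.


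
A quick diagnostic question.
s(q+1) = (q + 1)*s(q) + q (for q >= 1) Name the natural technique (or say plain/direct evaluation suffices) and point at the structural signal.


Technique: a summation factor — one-term recursion with variable weight q + 1 is solved by product normalization, not by root-finding.


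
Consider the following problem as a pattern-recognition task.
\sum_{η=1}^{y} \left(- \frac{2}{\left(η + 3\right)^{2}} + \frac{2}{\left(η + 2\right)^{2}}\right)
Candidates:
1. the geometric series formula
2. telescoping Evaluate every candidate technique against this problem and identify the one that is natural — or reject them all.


Method: telescoping — the summand is \frac{2}{\left(η + 2\right)^{2}} minus the same expression shifted by one, so consecutive terms cancel in pairs.
- the geometric series formula: the term-to-term ratio changes with the index, so the geometric formula cannot close it.
- telescoping: a fit — the right tool for this form.


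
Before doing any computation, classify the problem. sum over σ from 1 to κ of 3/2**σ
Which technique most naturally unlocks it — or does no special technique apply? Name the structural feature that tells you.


Technique: the geometric series formula — consecutive terms stand in a fixed index-free ratio — the geometric sum formula closes it.


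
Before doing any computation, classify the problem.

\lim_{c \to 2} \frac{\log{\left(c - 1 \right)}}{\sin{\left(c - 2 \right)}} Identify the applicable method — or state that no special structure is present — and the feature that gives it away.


Verdict: l'Hôpital's rule (0/0) — the 0/0 form at 2 is the signature situation for l'Hôpital's rule. A local series expansion at the point resolves it as well; the rule is the packaged version of that step.


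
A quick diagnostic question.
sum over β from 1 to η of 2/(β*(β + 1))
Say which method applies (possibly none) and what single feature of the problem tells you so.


Technique: telescoping — integer-spaced poles in 2/(β*(β + 1)) are the telescoping signature in disguise.


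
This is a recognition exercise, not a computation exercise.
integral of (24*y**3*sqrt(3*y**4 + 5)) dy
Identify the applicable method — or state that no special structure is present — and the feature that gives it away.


Best approach: u-substitution — structure check: outer function, inner expression 3*y**4 + 5, inner derivative as a factor — the classic u = 3*y**4 + 5 pattern.


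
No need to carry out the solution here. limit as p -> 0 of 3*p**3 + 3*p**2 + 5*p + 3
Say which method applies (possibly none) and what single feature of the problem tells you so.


Technique: no special technique — no zero denominators, no indeterminate clash at 0 — substitute and read off the value.


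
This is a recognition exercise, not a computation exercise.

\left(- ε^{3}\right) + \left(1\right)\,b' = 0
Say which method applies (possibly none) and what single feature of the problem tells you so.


Diagnosis: no special technique — the slope is a function of ε alone, so integrate both sides directly.


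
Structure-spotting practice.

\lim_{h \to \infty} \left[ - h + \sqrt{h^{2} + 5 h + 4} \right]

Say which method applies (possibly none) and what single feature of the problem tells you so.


Technique: conjugate multiplication — the ∞ − ∞ radical form is the exact trigger for the conjugate maneuver.


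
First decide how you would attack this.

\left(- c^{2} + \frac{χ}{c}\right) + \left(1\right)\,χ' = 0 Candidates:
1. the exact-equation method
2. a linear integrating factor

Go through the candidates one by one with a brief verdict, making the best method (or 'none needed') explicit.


Method: a linear integrating factor — linear in the unknown with genuine forcing: multiply through by the exponential of the integrated coefficient and the left side closes into one derivative.
- the exact-equation method — the mixed partial derivatives differ, so the left side is not a total differential.
- a linear integrating factor: a fit — the right tool for this form.


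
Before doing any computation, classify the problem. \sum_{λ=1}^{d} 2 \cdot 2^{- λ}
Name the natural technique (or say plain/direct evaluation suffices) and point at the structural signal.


Method: the geometric series formula — consecutive terms stand in a fixed index-free ratio — the geometric sum formula closes it.


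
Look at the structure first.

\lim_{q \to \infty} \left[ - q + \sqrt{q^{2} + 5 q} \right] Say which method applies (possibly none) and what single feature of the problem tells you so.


Method: conjugate multiplication — divergence minus divergence hides a finite answer — expose it by pairing \sqrt{q^{2} + 5 q} - q with its conjugate.


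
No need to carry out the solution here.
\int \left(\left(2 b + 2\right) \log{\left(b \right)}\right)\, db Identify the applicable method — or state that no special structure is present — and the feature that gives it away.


Technique: integration by parts — take \log{\left(b \right)} as the piece to differentiate: what remains is a power-rule integral in disguise.


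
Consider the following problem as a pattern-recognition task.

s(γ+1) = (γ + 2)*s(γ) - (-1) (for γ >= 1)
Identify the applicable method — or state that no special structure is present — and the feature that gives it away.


Diagnosis: a summation factor — normalize by the running product of γ + 2: the left side becomes a difference, and differences sum.


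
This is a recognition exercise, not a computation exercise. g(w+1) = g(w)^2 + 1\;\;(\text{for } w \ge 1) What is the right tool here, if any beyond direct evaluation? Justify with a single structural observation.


Technique: no special technique — the recurrence is nonlinear in the sequence values; study it directly, no linear machinery applies.


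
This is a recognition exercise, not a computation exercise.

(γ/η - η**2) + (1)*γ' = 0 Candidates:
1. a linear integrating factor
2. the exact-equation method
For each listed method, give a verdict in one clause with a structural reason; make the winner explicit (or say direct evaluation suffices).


Technique: a linear integrating factor — the unknown enters only to the first power against a nonzero forcing term — the integrating-factor template applies directly.
- a linear integrating factor — yes — fits the structure here.
- the exact-equation method: the mixed partial derivatives differ, so the left side is not a total differential.


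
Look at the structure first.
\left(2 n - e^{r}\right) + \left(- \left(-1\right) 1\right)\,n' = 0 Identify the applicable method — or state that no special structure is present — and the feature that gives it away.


Method: a linear integrating factor — linear in the unknown with genuine forcing: multiply through by the exponential of the integrated coefficient and the left side closes into one derivative.


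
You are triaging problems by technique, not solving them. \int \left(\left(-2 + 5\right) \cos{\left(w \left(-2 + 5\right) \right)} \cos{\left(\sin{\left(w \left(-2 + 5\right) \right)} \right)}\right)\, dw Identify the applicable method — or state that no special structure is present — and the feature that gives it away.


Verdict: u-substitution — collected, the integrand has one factor that is, up to a constant, the derivative of an inner expression the rest depends on — substitute for that inner expression.


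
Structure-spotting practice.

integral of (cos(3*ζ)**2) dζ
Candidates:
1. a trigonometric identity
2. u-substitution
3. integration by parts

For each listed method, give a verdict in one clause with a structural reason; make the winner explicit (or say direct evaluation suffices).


Technique: a trigonometric identity — apply power reduction to cos(3*ζ)**2; each application halves the trigonometric degree.
- a trigonometric identity — applicable, and directly so.
- u-substitution — no subexpression of the integrand serves as a whole-integral substitution inner — individual terms may offer their own, but none carries its derivative as a factor of the full integrand; a working change of variable would have to be constructed from outside the expression.
- integration by parts: not the natural route: no polynomial-kernel product appears — a recursive parts reduction of the trigonometric product exists, but the identity rewrite is direct.


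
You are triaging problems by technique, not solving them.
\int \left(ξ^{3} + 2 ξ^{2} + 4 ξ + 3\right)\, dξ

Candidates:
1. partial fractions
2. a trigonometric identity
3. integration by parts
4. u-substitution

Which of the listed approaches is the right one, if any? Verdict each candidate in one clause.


Best approach: no special technique — every term is a constant multiple of a power of ξ; term-wise power-rule integration needs no preliminary transformation.
- partial fractions — the expression is not a ratio of polynomials that decomposes further.
- a trigonometric identity: there is no trigonometric structure at all — the integrand carries no sine or cosine to rewrite.
- integration by parts — splitting off a factor buys nothing — the integrand integrates directly without parts.
- u-substitution: any workable substitution here is cosmetic — the integrand is already in directly integrable form.


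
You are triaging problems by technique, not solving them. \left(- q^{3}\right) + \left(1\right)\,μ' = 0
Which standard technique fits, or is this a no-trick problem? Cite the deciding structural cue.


Diagnosis: no special technique — the slope is a function of q alone, so integrate both sides directly.


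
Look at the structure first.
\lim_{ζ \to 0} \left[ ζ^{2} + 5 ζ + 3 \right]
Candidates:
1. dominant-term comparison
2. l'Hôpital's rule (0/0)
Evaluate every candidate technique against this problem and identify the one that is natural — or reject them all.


Diagnosis: no special technique — no denominator vanishes and nothing blows up at 0: direct substitution is the whole computation.
- dominant-term comparison: no dominant-degree comparison decides it.
- l'Hôpital's rule (0/0): substituting the point gives a finite value outright — there is no indeterminate clash to repair.


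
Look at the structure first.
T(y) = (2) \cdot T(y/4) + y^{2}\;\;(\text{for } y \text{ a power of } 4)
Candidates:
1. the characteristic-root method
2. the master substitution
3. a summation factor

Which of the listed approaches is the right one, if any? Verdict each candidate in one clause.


Best approach: the master substitution — the argument shrinks by the factor 4, so measure the index on a logarithmic scale and the recursion becomes a shift.
- the characteristic-root method — a divided-index call is not the fixed-shift linear shape that characteristic roots solve.
- the master substitution: applicable, and directly so.
- a summation factor: a divided-index call is outside the fixed-shift first-order family a summation factor normalizes.


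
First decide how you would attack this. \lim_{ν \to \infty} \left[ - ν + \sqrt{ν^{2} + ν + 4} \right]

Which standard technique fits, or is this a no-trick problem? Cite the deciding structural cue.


Method: conjugate multiplication — an infinity-minus-infinity difference with a surviving radical — multiply by the conjugate to cancel the divergence.


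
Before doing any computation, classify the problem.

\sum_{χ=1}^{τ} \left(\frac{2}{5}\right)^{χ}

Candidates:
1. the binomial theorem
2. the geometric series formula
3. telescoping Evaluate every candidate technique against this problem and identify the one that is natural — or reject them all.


Best approach: the geometric series formula — check a ratio of consecutive terms: it is \frac{2}{5}, independent of the index, so the geometric formula closes the sum.
- the binomial theorem: the terms lack the binomial-coefficient-weighted complementary-power pattern of an expansion.
- the geometric series formula: applicable, and directly so.
- telescoping — in the displayed form, no term reappears at a neighboring index to cancel against.


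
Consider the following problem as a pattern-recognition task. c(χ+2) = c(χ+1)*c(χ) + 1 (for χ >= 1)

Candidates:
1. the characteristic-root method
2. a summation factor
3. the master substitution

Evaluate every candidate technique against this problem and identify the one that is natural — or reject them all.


Technique: no special technique — nonlinear feedback in the recursion rules out every root- or factor-based technique.
- the characteristic-root method: the recursion is nonlinear in the sequence values, so no linear-modes ansatz applies.
- a summation factor: no summation factor applies — the rule is not linear in the sequence values.
- the master substitution: this is shift-type recursion, outside the divide-and-conquer template.


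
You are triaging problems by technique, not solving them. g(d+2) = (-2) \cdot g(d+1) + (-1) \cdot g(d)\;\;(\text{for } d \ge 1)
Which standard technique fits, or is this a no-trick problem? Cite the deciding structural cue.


Technique: the characteristic-root method — because shifting d leaves the equation's coefficients unchanged, exponential trials reduce it to algebra.


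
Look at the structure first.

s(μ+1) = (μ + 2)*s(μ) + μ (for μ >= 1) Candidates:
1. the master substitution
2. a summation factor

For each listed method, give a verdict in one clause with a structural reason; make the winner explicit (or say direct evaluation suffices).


Method: a summation factor — an index-dependent multiplier μ + 2 rules out characteristic roots; a summation factor converts it to a pure difference.
- the master substitution: the recursive argument is a shift of the index, not a fixed fraction of it.
- a summation factor: yes, a natural case for it.


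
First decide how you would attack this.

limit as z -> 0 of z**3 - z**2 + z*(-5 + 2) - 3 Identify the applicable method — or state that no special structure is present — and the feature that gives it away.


Technique: no special technique — the function is continuous at 0; evaluation is itself the limit, no machinery required.


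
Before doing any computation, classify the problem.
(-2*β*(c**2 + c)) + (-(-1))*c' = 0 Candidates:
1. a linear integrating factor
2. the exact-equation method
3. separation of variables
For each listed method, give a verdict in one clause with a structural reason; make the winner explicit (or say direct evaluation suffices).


Best approach: separation of variables — solved for the derivative, the right side splits multiplicatively into a function of each variable alone — divide and integrate each side. A Bernoulli rewrite would carry it as the equation stands — separating the variables needs no rearrangement either.
- a linear integrating factor: a nonlinear term in the unknown puts this outside the integrating-factor template.
- the exact-equation method — no potential function has this form as its differential, as written.
- separation of variables: a fit — the right tool for this form.


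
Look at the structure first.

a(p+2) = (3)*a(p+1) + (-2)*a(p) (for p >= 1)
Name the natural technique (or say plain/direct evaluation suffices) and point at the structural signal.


Verdict: the characteristic-root method — try a geometric ansatz r^p: constant coefficients turn the recurrence into one polynomial equation in r.


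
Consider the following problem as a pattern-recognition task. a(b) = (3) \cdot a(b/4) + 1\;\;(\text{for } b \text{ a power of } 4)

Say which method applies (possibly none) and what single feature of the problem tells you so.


Technique: the master substitution — the argument shrinks by the factor 4, so measure the index on a logarithmic scale and the recursion becomes a shift.


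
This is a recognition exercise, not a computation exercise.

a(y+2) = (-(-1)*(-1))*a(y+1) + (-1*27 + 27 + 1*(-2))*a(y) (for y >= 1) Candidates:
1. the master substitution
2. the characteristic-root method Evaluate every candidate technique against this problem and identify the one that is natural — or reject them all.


Verdict: the characteristic-root method — linear, homogeneous, constant coefficients: solutions of the form r^y exist — find the roots of the characteristic polynomial.
- the master substitution — this is shift-type recursion, outside the divide-and-conquer template.
- the characteristic-root method: applicable, and directly so.


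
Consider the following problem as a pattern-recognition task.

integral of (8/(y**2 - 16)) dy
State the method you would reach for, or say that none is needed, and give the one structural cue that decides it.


Diagnosis: partial fractions — once y**2 - 16 is factored, each root contributes a simple-fraction term; integrate them one at a time.


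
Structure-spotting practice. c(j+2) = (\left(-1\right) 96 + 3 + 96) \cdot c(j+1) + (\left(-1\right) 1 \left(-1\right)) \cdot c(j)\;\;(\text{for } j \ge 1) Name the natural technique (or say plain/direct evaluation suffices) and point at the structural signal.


Verdict: the characteristic-root method — no index-dependence in the weights and nothing inhomogeneous: classic characteristic-equation setup.


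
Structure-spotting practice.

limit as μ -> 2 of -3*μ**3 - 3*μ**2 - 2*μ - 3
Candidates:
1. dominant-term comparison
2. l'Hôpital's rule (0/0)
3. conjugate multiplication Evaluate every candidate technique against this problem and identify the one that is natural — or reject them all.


Technique: no special technique — no vanishing denominator and no indeterminate clash at the point — evaluation is immediate.
- dominant-term comparison: no dominant-degree comparison decides it.
- l'Hôpital's rule (0/0) — substituting the point gives a finite value outright — there is no indeterminate clash to repair.
- conjugate multiplication: there is no infinity-minus-infinity radical difference to rationalize.


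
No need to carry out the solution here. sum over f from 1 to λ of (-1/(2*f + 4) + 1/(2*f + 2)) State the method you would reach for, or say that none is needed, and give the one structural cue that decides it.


Verdict: telescoping — difference-of-shifts structure (each term adds 1/(2*f + 2), then subtracts its one-index-advanced value, which the following term adds back) leaves only the first and last pieces standing.


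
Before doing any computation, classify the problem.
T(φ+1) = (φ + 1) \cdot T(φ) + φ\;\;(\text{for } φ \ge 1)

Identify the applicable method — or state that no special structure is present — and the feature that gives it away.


Verdict: a summation factor — with the index-dependent coefficient φ + 1, dividing by the cumulative product turns the left side into a pure difference.


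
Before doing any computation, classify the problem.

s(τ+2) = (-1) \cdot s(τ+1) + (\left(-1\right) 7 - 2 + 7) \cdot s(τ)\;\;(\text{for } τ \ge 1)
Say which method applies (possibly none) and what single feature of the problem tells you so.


Verdict: the characteristic-root method — the recurrence treats every index alike (constant coefficients, no forcing) — precisely the regime where r^τ trials close it.


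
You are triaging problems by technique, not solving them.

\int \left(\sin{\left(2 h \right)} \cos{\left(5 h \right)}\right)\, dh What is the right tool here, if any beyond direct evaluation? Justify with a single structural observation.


Technique: a trigonometric identity — distinct frequencies under one product (\sin{\left(2 h \right)} \cos{\left(5 h \right)}): the product-to-sum identity is the systematic route to an integrable form.


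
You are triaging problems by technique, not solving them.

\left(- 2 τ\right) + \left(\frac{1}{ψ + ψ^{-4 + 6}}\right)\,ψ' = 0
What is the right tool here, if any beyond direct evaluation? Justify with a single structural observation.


Best approach: separation of variables — one side of the product carries the independent variable, the other the unknown — the textbook separation shape. A Bernoulli substitution applies to this equation as given; separation takes the same equation in its displayed form.


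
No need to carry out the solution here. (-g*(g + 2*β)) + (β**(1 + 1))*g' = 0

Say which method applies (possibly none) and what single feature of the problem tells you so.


Verdict: the homogeneous substitution — the slope's numerator and denominator share total degree; set v = g/β and the equation drops to separable form. This doubles as a Bernoulli equation in the unknown as written; the homogeneous route needs no setup at all.


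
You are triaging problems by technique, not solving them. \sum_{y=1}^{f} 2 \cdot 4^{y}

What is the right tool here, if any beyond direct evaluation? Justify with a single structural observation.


Diagnosis: the geometric series formula — consecutive terms stand in a fixed index-free ratio — the geometric sum formula closes it.


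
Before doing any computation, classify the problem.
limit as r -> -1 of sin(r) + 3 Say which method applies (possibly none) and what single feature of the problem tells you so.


Verdict: no special technique — the expression is continuous at the evaluation point — substitute directly; no indeterminate form appears.


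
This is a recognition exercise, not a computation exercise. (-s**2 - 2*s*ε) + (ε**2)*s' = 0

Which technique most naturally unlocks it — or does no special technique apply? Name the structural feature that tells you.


Method: the homogeneous substitution — solved for the derivative, the right side is unchanged under scaling ε and s together — it depends only on the ratio s/ε, so substitute a single ratio variable. A Bernoulli rewrite works here as the equation stands — the homogeneous substitution is the more immediate reading.


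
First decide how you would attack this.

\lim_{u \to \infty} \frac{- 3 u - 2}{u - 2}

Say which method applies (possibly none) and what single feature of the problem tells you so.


Method: dominant-term comparison — divide through by the highest power of u; every lower-order term dies and the dominant terms decide the limit. Differentiating the expression as a single quotient would eventually settle it as well; matching dominant growth settles it immediately.


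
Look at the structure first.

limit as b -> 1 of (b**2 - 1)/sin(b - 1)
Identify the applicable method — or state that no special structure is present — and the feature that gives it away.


Verdict: l'Hôpital's rule (0/0) — substituting 1 gives 0 over 0; differentiate top and bottom once and re-evaluate. A local series expansion at the point resolves it as well; the rule is the packaged version of that step.


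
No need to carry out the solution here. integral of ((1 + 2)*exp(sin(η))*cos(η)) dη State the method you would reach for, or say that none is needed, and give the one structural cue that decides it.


Method: u-substitution — the only nontrivial dependence routes through sin(η), whose derivative supplies the leftover factor up to a constant multiple — u = sin(η) flattens it.


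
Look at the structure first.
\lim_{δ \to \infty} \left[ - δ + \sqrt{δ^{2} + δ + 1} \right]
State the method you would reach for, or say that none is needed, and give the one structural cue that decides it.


Method: conjugate multiplication — an infinity-minus-infinity difference with a surviving radical — multiply by the conjugate to cancel the divergence.
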